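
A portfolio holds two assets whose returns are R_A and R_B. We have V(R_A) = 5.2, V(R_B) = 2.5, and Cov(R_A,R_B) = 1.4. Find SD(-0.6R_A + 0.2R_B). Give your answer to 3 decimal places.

V(-0.6R_A + 0.2R_B) = (-0.6)²·V(R_A) + (0.2)²·V(R_B) + 2·(-0.6)·(0.2)·Cov(R_A,R_B)
= 0.36·5.2 + 0.04·2.5 + -0.24·1.4 = 1.636
SD(-0.6R_A + 0.2R_B) = √1.636 ≈ 1.279

1.279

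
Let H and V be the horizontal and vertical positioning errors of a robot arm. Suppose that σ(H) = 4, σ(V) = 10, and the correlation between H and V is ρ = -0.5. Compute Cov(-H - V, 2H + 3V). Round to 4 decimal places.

Var(H) = (4)² = 16;  Var(V) = (10)² = 100
Cov(H,V) = ρ·σ(H)·σ(V) = -0.5·4·10 = -20
Cov(-H - V, 2H + 3V) = (-1)(2)Var(H) + (-1)(3)Var(V) + [(-1)(3) + (-1)(2)]Cov(H,V)
= -2·16 + -3·100 + -5·-20 = -232

-232.0000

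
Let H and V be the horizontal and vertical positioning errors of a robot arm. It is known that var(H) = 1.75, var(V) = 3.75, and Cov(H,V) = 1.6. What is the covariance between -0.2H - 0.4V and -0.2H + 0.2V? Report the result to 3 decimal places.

-0.166

Cov(-0.2H - 0.4V, -0.2H + 0.2V) = (-0.2)(-0.2)var(H) + (-0.4)(0.2)var(V) + [(-0.2)(0.2) + (-0.4)(-0.2)]Cov(H,V)
= 0.04·1.75 + -0.08·3.75 + 0.04·1.6 = -0.166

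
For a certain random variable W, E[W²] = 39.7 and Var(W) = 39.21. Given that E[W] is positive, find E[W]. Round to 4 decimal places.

(E[W])² = E[W²] − Var(W) = 39.7 − 39.21 = 0.49
E[W] = √0.49 = 0.7

0.7000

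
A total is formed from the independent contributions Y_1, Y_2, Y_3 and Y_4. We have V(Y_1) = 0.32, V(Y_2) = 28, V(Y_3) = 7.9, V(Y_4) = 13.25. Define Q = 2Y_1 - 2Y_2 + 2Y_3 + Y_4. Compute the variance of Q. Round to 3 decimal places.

By independence, V(Q) = (2)²V(Y_1) + (-2)²V(Y_2) + (2)²V(Y_3) + (1)²V(Y_4)
= (2)²·0.32 + (-2)²·28 + (2)²·7.9 + (1)²·13.25 = 158.13

158.130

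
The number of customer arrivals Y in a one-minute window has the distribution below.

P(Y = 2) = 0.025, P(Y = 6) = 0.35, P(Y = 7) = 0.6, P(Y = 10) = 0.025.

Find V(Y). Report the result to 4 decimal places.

1.0400

E[Y] = (2)(0.025) + (6)(0.35) + (7)(0.6) + (10)(0.025) = 6.6
E[Y²] = (2)²(0.025) + (6)²(0.35) + (7)²(0.6) + (10)²(0.025) = 44.6
V(Y) = E[Y²] − (E[Y])² = 44.6 − (6.6)² = 1.04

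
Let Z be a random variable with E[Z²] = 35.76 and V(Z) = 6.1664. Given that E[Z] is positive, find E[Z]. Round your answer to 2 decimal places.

(E[Z])² = E[Z²] − V(Z) = 35.76 − 6.1664 = 29.5936
E[Z] = √29.5936 = 5.44

5.44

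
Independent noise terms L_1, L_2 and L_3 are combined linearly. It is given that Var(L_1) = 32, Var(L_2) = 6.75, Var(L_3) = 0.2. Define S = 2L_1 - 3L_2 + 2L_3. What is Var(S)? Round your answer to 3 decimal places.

189.550

By independence, Var(S) = (2)²Var(L_1) + (-3)²Var(L_2) + (2)²Var(L_3)
= (2)²·32 + (-3)²·6.75 + (2)²·0.2 = 189.55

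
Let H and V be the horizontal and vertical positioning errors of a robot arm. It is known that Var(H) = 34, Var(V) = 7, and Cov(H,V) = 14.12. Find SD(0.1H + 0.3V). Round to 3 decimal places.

1.348

Var(0.1H + 0.3V) = (0.1)²·Var(H) + (0.3)²·Var(V) + 2·(0.1)·(0.3)·Cov(H,V)
= 0.01·34 + 0.09·7 + 0.06·14.12 = 1.8172
SD(0.1H + 0.3V) = √1.8172 ≈ 1.348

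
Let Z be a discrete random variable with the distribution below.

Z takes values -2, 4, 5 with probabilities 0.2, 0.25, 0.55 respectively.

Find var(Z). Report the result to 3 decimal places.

E[Z] = (-2)(0.2) + (4)(0.25) + (5)(0.55) = 3.35
E[Z²] = (-2)²(0.2) + (4)²(0.25) + (5)²(0.55) = 18.55
var(Z) = E[Z²] − (E[Z])² = 18.55 − (3.35)² = 7.3275

7.328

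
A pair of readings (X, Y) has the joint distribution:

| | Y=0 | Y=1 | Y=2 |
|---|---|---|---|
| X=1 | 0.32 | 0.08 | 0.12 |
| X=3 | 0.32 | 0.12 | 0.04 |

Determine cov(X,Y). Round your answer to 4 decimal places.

E[X] = 1.96,  E[Y] = 0.52
E[XY] = 0.92
cov(X,Y) = E[XY] − E[X]E[Y] = 0.92 − (1.96)(0.52) = -0.0992

-0.0992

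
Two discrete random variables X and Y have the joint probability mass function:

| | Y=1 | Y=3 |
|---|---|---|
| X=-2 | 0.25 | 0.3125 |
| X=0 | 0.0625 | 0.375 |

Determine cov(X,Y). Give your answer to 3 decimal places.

E[X] = -1.125,  E[Y] = 2.375
E[XY] = -2.375
cov(X,Y) = E[XY] − E[X]E[Y] = -2.375 − (-1.125)(2.375) = 0.296875

0.297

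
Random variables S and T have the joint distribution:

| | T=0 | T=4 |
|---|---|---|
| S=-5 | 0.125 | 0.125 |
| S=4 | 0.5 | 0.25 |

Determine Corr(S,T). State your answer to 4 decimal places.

-0.1491

E[S] = 1.75,  E[T] = 1.5
E[ST] = 1.5
Cov(S,T) = E[ST] − E[S]E[T] = 1.5 − (1.75)(1.5) = -1.125
var(S) = 15.1875,  var(T) = 3.75
ρ = -1.125 / √(15.1875·3.75) ≈ -0.1491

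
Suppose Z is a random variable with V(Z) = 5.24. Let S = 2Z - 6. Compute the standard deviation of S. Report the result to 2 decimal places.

V(2Z - 6) = (2)²·5.24 = 20.96
SD(S) = √20.96 ≈ 4.58

4.58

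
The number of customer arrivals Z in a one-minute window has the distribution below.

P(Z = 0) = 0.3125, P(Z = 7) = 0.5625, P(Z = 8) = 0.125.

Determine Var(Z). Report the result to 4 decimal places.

11.1836

E[Z] = (0)(0.3125) + (7)(0.5625) + (8)(0.125) = 4.9375
E[Z²] = (0)²(0.3125) + (7)²(0.5625) + (8)²(0.125) = 35.5625
Var(Z) = E[Z²] − (E[Z])² = 35.5625 − (4.9375)² = 11.18359375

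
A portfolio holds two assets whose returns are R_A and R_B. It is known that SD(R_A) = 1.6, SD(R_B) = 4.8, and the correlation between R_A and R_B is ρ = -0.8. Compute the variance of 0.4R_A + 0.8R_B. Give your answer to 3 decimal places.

Var(R_A) = (1.6)² = 2.56;  Var(R_B) = (4.8)² = 23.04
Cov(R_A,R_B) = ρ·SD(R_A)·SD(R_B) = -0.8·1.6·4.8 = -6.144
Var(0.4R_A + 0.8R_B) = (0.4)²·Var(R_A) + (0.8)²·Var(R_B) + 2·(0.4)·(0.8)·Cov(R_A,R_B)
= 0.16·2.56 + 0.64·23.04 + 0.64·-6.144 = 11.22304

11.223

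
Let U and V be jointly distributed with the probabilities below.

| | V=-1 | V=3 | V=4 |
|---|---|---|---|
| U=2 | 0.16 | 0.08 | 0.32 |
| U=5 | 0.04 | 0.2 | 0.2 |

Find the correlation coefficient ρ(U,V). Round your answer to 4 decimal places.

0.1723

E[U] = 3.32,  E[V] = 2.72
E[UV] = 9.52
cov(U,V) = E[UV] − E[U]E[V] = 9.52 − (3.32)(2.72) = 0.4896
Var(U) = 2.2176,  Var(V) = 3.6416
ρ = 0.4896 / √(2.2176·3.6416) ≈ 0.1723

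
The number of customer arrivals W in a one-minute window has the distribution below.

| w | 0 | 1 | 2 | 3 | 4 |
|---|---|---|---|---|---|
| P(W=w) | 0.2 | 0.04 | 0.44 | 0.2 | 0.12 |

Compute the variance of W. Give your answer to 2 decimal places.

E[W] = (0)(0.2) + (1)(0.04) + (2)(0.44) + (3)(0.2) + (4)(0.12) = 2
E[W²] = (0)²(0.2) + (1)²(0.04) + (2)²(0.44) + (3)²(0.2) + (4)²(0.12) = 5.52
Var(W) = E[W²] − (E[W])² = 5.52 − (2)² = 1.52

1.52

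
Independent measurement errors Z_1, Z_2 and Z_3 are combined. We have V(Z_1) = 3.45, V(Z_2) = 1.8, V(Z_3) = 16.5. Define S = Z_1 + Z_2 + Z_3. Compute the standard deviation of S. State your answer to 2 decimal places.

By independence, V(S) = (1)²V(Z_1) + (1)²V(Z_2) + (1)²V(Z_3)
= (1)²·3.45 + (1)²·1.8 + (1)²·16.5 = 21.75
SD(S) = √21.75 ≈ 4.66

4.66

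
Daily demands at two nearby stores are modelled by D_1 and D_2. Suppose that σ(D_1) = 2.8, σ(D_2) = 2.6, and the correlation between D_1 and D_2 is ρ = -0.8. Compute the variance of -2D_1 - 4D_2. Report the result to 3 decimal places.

var(D_1) = (2.8)² = 7.84;  var(D_2) = (2.6)² = 6.76
Cov(D_1,D_2) = ρ·σ(D_1)·σ(D_2) = -0.8·2.8·2.6 = -5.824
var(-2D_1 - 4D_2) = (-2)²·var(D_1) + (-4)²·var(D_2) + 2·(-2)·(-4)·Cov(D_1,D_2)
= 4·7.84 + 16·6.76 + 16·-5.824 = 46.336

46.336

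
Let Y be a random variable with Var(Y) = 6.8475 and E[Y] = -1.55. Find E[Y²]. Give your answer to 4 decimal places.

9.2500

E[Y²] = Var(Y) + (E[Y])² = 6.8475 + (-1.55)² = 9.25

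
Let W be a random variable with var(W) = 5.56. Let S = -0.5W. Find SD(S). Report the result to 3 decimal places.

var(-0.5W) = (-0.5)²·5.56 = 1.39
SD(S) = √1.39 ≈ 1.179

1.179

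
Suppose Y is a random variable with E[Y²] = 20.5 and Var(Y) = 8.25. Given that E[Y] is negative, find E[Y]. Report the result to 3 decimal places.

(E[Y])² = E[Y²] − Var(Y) = 20.5 − 8.25 = 12.25
E[Y] = −√12.25 = -3.5

-3.500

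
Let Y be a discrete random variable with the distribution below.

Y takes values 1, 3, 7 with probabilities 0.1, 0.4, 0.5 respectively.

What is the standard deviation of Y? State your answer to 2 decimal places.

2.27

E[Y] = (1)(0.1) + (3)(0.4) + (7)(0.5) = 4.8
E[Y²] = (1)²(0.1) + (3)²(0.4) + (7)²(0.5) = 28.2
Var(Y) = E[Y²] − (E[Y])² = 28.2 − (4.8)² = 5.16
σ(Y) = √5.16 ≈ 2.27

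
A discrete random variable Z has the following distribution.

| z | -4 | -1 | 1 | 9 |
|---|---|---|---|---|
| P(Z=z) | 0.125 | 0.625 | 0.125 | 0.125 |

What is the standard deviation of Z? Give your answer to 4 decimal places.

E[Z] = (-4)(0.125) + (-1)(0.625) + (1)(0.125) + (9)(0.125) = 0.125
E[Z²] = (-4)²(0.125) + (-1)²(0.625) + (1)²(0.125) + (9)²(0.125) = 12.875
Var(Z) = E[Z²] − (E[Z])² = 12.875 − (0.125)² = 12.859375
SD(Z) = √12.859375 ≈ 3.5860

3.5860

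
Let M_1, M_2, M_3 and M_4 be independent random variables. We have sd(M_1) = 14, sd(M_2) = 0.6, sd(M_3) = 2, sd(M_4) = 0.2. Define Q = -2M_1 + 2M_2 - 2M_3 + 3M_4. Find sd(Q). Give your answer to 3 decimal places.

28.316

Var(M_1) = 196, Var(M_2) = 0.36, Var(M_3) = 4, Var(M_4) = 0.04
By independence, Var(Q) = (-2)²Var(M_1) + (2)²Var(M_2) + (-2)²Var(M_3) + (3)²Var(M_4)
= (-2)²·196 + (2)²·0.36 + (-2)²·4 + (3)²·0.04 = 801.8
sd(Q) = √801.8 ≈ 28.316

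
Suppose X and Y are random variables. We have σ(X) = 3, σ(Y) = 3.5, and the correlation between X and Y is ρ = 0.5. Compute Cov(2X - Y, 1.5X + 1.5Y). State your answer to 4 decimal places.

16.5000

V(X) = (3)² = 9;  V(Y) = (3.5)² = 12.25
Cov(X,Y) = ρ·σ(X)·σ(Y) = 0.5·3·3.5 = 5.25
Cov(2X - Y, 1.5X + 1.5Y) = (2)(1.5)V(X) + (-1)(1.5)V(Y) + [(2)(1.5) + (-1)(1.5)]Cov(X,Y)
= 3·9 + -1.5·12.25 + 1.5·5.25 = 16.5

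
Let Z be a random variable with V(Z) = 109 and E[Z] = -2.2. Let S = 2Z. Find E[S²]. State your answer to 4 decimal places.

E[2Z] = 2·-2.2 = -4.4
V(2Z) = (2)²·109 = 436
E[S²] = V(S) + (E[S])² = 436 + (-4.4)² = 455.36

455.3600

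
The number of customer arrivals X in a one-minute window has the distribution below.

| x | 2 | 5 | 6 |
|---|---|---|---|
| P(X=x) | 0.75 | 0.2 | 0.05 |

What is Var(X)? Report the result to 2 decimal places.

E[X] = (2)(0.75) + (5)(0.2) + (6)(0.05) = 2.8
E[X²] = (2)²(0.75) + (5)²(0.2) + (6)²(0.05) = 9.8
Var(X) = E[X²] − (E[X])² = 9.8 − (2.8)² = 1.96

1.96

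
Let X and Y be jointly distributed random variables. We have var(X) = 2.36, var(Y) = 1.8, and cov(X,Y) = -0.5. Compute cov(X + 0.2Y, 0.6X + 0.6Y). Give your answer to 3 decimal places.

1.272

cov(X + 0.2Y, 0.6X + 0.6Y) = (1)(0.6)var(X) + (0.2)(0.6)var(Y) + [(1)(0.6) + (0.2)(0.6)]cov(X,Y)
= 0.6·2.36 + 0.12·1.8 + 0.72·-0.5 = 1.272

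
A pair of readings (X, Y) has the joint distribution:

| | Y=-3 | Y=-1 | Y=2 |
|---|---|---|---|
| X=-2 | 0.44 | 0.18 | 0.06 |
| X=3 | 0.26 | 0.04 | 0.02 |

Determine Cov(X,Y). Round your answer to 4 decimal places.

-0.4440

E[X] = -0.4,  E[Y] = -2.16
E[XY] = 0.42
Cov(X,Y) = E[XY] − E[X]E[Y] = 0.42 − (-0.4)(-2.16) = -0.444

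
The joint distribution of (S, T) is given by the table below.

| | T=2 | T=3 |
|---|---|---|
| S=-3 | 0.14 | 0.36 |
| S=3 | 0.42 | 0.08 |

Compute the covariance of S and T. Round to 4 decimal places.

E[S] = 0,  E[T] = 2.44
E[ST] = -0.84
Cov(S,T) = E[ST] − E[S]E[T] = -0.84 − (0)(2.44) = -0.84

-0.8400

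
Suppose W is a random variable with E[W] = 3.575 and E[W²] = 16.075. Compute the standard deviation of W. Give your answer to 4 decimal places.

Var(W) = 16.075 − (3.575)² = 3.294375
σ(W) = √3.294375 ≈ 1.8150

1.8150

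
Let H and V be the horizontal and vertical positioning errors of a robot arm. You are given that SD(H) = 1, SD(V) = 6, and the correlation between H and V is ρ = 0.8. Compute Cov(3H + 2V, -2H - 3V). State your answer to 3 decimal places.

Var(H) = (1)² = 1;  Var(V) = (6)² = 36
Cov(H,V) = ρ·SD(H)·SD(V) = 0.8·1·6 = 4.8
Cov(3H + 2V, -2H - 3V) = (3)(-2)Var(H) + (2)(-3)Var(V) + [(3)(-3) + (2)(-2)]Cov(H,V)
= -6·1 + -6·36 + -13·4.8 = -284.4

-284.400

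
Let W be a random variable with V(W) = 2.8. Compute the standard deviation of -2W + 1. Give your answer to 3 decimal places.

V(-2W + 1) = (-2)²·2.8 = 11.2
SD(-2W + 1) = √11.2 ≈ 3.347

3.347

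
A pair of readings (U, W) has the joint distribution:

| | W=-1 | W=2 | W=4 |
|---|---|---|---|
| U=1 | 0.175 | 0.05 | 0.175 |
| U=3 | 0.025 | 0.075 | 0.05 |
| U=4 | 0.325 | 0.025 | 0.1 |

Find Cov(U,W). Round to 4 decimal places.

E[U] = 2.65,  E[W] = 1.075
E[UW] = 2.1
Cov(U,W) = E[UW] − E[U]E[W] = 2.1 − (2.65)(1.075) = -0.74875

-0.7488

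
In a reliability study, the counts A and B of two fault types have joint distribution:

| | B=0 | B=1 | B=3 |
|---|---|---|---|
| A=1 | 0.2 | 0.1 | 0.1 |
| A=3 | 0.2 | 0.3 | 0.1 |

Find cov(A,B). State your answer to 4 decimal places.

E[A] = 2.2,  E[B] = 1
E[AB] = 2.2
cov(A,B) = E[AB] − E[A]E[B] = 2.2 − (2.2)(1) = 0

0.0000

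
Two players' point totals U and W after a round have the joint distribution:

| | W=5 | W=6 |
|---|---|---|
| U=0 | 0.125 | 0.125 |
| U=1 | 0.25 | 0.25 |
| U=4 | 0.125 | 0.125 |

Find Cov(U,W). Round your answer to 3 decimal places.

0.000

E[U] = 1.5,  E[W] = 5.5
E[UW] = 8.25
Cov(U,W) = E[UW] − E[U]E[W] = 8.25 − (1.5)(5.5) = 0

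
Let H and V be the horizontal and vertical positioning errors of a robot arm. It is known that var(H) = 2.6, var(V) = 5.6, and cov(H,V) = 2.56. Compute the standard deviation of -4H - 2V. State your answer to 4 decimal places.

10.2450

var(-4H - 2V) = (-4)²·var(H) + (-2)²·var(V) + 2·(-4)·(-2)·cov(H,V)
= 16·2.6 + 4·5.6 + 16·2.56 = 104.96
sd(-4H - 2V) = √104.96 ≈ 10.2450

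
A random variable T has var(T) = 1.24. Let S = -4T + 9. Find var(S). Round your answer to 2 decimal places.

19.84

var(-4T + 9) = (-4)²·var(T) = 16·1.24 = 19.84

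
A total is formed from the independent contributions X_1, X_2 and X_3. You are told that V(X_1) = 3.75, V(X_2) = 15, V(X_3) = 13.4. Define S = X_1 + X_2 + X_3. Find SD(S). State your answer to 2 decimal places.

5.67

By independence, V(S) = (1)²V(X_1) + (1)²V(X_2) + (1)²V(X_3)
= (1)²·3.75 + (1)²·15 + (1)²·13.4 = 32.15
SD(S) = √32.15 ≈ 5.67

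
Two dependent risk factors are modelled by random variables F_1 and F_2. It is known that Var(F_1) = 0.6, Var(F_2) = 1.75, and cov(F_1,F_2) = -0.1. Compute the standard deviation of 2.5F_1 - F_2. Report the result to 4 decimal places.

Var(2.5F_1 - F_2) = (2.5)²·Var(F_1) + (-1)²·Var(F_2) + 2·(2.5)·(-1)·cov(F_1,F_2)
= 6.25·0.6 + 1·1.75 + -5·-0.1 = 6
SD(2.5F_1 - F_2) = √6 ≈ 2.4495

2.4495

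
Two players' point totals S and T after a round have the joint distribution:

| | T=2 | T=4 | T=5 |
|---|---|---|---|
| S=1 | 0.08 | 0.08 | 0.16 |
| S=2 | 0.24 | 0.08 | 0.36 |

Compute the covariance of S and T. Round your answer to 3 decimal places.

E[S] = 1.68,  E[T] = 3.88
E[ST] = 6.48
cov(S,T) = E[ST] − E[S]E[T] = 6.48 − (1.68)(3.88) = -0.0384

-0.038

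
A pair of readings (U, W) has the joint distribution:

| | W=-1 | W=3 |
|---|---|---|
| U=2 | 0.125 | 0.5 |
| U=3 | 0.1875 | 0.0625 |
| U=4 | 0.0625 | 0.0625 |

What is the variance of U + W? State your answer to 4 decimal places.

3.2500

E[U] = 2.5,  E[W] = 1.5,  E[UW] = 3.25
var(U) = 6.75 − (2.5)² = 0.5;  var(W) = 6 − (1.5)² = 3.75
Cov(U,W) = 3.25 − (2.5)(1.5) = -0.5
var(U + W) = (1)²·0.5 + (1)²·3.75 + 2·(1)·(1)·-0.5 = 3.25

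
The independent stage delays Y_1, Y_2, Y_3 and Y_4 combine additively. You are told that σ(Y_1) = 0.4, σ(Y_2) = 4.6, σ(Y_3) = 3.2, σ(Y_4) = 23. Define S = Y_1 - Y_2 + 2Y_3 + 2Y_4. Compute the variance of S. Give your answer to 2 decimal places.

Var(Y_1) = 0.16, Var(Y_2) = 21.16, Var(Y_3) = 10.24, Var(Y_4) = 529
By independence, Var(S) = (1)²Var(Y_1) + (-1)²Var(Y_2) + (2)²Var(Y_3) + (2)²Var(Y_4)
= (1)²·0.16 + (-1)²·21.16 + (2)²·10.24 + (2)²·529 = 2178.28

2178.28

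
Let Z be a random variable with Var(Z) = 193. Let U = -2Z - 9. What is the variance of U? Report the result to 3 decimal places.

772.000

Var(-2Z - 9) = (-2)²·Var(Z) = 4·193 = 772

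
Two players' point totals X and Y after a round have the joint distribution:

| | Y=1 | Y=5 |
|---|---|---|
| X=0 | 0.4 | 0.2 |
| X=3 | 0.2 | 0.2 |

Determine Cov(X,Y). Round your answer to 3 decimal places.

0.480

E[X] = 1.2,  E[Y] = 2.6
E[XY] = 3.6
Cov(X,Y) = E[XY] − E[X]E[Y] = 3.6 − (1.2)(2.6) = 0.48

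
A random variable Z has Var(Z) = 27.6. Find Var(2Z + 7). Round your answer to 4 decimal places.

Var(2Z + 7) = (2)²·Var(Z) = 4·27.6 = 110.4

110.4000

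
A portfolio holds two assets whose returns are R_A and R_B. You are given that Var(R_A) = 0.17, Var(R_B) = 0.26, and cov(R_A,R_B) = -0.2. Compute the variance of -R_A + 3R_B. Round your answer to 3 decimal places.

3.710

Var(-R_A + 3R_B) = (-1)²·Var(R_A) + (3)²·Var(R_B) + 2·(-1)·(3)·cov(R_A,R_B)
= 1·0.17 + 9·0.26 + -6·-0.2 = 3.71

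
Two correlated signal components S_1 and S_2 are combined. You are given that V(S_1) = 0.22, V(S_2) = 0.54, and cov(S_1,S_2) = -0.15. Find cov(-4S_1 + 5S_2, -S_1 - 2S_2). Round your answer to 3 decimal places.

-4.970

cov(-4S_1 + 5S_2, -S_1 - 2S_2) = (-4)(-1)V(S_1) + (5)(-2)V(S_2) + [(-4)(-2) + (5)(-1)]cov(S_1,S_2)
= 4·0.22 + -10·0.54 + 3·-0.15 = -4.97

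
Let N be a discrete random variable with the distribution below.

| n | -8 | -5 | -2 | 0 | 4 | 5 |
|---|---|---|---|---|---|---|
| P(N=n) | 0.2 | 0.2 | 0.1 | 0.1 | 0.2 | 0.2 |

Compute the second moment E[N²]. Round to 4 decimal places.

E[N²] = (-8)²(0.2) + (-5)²(0.2) + (-2)²(0.1) + (0)²(0.1) + (4)²(0.2) + (5)²(0.2) = 26.4

26.4000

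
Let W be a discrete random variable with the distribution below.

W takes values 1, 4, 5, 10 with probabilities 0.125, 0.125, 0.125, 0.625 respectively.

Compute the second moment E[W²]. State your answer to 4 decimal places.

67.7500

E[W²] = (1)²(0.125) + (4)²(0.125) + (5)²(0.125) + (10)²(0.625) = 67.75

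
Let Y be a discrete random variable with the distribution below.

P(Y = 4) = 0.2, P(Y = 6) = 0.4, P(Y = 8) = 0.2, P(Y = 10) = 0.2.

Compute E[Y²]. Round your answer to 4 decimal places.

E[Y²] = (4)²(0.2) + (6)²(0.4) + (8)²(0.2) + (10)²(0.2) = 50.4

50.4000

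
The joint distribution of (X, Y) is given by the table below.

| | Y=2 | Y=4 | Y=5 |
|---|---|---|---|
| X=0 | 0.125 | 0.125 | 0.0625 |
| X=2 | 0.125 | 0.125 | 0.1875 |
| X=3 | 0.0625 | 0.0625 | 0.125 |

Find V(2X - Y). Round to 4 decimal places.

E[X] = 1.625,  E[Y] = 3.75,  E[XY] = 6.375
V(X) = 4 − (1.625)² = 1.359375;  V(Y) = 15.625 − (3.75)² = 1.5625
Cov(X,Y) = 6.375 − (1.625)(3.75) = 0.28125
V(2X - Y) = (2)²·1.359375 + (-1)²·1.5625 + 2·(2)·(-1)·0.28125 = 5.875

5.8750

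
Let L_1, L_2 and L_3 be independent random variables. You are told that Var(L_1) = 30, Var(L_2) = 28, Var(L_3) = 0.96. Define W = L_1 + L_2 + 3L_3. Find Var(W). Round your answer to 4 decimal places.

66.6400

By independence, Var(W) = (1)²Var(L_1) + (1)²Var(L_2) + (3)²Var(L_3)
= (1)²·30 + (1)²·28 + (3)²·0.96 = 66.64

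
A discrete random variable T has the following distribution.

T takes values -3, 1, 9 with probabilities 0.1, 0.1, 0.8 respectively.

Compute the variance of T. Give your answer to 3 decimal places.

E[T] = (-3)(0.1) + (1)(0.1) + (9)(0.8) = 7
E[T²] = (-3)²(0.1) + (1)²(0.1) + (9)²(0.8) = 65.8
Var(T) = E[T²] − (E[T])² = 65.8 − (7)² = 16.8

16.800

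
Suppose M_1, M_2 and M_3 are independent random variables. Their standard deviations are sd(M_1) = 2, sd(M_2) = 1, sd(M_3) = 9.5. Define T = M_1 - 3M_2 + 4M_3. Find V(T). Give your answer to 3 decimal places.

1457.000

V(M_1) = 4, V(M_2) = 1, V(M_3) = 90.25
By independence, V(T) = (1)²V(M_1) + (-3)²V(M_2) + (4)²V(M_3)
= (1)²·4 + (-3)²·1 + (4)²·90.25 = 1457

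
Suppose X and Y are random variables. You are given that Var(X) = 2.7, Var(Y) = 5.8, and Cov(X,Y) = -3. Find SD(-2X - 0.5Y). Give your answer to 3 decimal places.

Var(-2X - 0.5Y) = (-2)²·Var(X) + (-0.5)²·Var(Y) + 2·(-2)·(-0.5)·Cov(X,Y)
= 4·2.7 + 0.25·5.8 + 2·-3 = 6.25
SD(-2X - 0.5Y) = √6.25 ≈ 2.500

2.500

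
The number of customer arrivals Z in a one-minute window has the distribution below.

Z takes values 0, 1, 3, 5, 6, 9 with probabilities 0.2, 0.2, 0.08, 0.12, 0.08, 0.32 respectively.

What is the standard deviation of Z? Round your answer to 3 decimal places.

E[Z] = (0)(0.2) + (1)(0.2) + (3)(0.08) + (5)(0.12) + (6)(0.08) + (9)(0.32) = 4.4
E[Z²] = (0)²(0.2) + (1)²(0.2) + (3)²(0.08) + (5)²(0.12) + (6)²(0.08) + (9)²(0.32) = 32.72
Var(Z) = E[Z²] − (E[Z])² = 32.72 − (4.4)² = 13.36
σ(Z) = √13.36 ≈ 3.655

3.655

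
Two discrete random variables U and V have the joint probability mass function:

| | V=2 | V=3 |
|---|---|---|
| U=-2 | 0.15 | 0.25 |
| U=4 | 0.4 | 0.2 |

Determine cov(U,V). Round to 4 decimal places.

E[U] = 1.6,  E[V] = 2.45
E[UV] = 3.5
cov(U,V) = E[UV] − E[U]E[V] = 3.5 − (1.6)(2.45) = -0.42

-0.4200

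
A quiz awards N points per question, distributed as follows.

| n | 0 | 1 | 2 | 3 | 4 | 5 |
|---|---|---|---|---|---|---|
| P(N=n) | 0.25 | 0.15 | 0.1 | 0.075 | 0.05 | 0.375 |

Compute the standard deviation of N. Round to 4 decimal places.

2.0922

E[N] = (0)(0.25) + (1)(0.15) + (2)(0.1) + (3)(0.075) + (4)(0.05) + (5)(0.375) = 2.65
E[N²] = (0)²(0.25) + (1)²(0.15) + (2)²(0.1) + (3)²(0.075) + (4)²(0.05) + (5)²(0.375) = 11.4
Var(N) = E[N²] − (E[N])² = 11.4 − (2.65)² = 4.3775
σ(N) = √4.3775 ≈ 2.0922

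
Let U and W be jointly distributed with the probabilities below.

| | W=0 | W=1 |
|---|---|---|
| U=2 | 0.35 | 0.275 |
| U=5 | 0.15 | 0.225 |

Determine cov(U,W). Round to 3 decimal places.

E[U] = 3.125,  E[W] = 0.5
E[UW] = 1.675
cov(U,W) = E[UW] − E[U]E[W] = 1.675 − (3.125)(0.5) = 0.1125

0.113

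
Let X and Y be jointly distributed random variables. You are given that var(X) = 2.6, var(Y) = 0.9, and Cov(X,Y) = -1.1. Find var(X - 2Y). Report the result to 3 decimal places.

10.600

var(X - 2Y) = (1)²·var(X) + (-2)²·var(Y) + 2·(1)·(-2)·Cov(X,Y)
= 1·2.6 + 4·0.9 + -4·-1.1 = 10.6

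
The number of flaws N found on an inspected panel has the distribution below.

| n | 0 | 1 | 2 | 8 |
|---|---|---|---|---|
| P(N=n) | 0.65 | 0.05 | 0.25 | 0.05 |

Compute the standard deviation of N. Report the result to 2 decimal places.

E[N] = (0)(0.65) + (1)(0.05) + (2)(0.25) + (8)(0.05) = 0.95
E[N²] = (0)²(0.65) + (1)²(0.05) + (2)²(0.25) + (8)²(0.05) = 4.25
var(N) = E[N²] − (E[N])² = 4.25 − (0.95)² = 3.3475
SD(N) = √3.3475 ≈ 1.83

1.83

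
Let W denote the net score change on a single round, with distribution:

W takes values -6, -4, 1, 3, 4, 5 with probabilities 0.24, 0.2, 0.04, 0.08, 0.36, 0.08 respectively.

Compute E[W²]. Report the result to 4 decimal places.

E[W²] = (-6)²(0.24) + (-4)²(0.2) + (1)²(0.04) + (3)²(0.08) + (4)²(0.36) + (5)²(0.08) = 20.36

20.3600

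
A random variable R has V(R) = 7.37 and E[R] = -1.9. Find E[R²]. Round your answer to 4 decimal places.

10.9800

E[R²] = V(R) + (E[R])² = 7.37 + (-1.9)² = 10.98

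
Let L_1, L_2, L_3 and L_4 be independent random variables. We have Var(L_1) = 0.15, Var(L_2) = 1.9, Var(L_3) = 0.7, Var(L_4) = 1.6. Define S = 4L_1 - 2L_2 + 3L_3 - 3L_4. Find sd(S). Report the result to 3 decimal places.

5.541

By independence, Var(S) = (4)²Var(L_1) + (-2)²Var(L_2) + (3)²Var(L_3) + (-3)²Var(L_4)
= (4)²·0.15 + (-2)²·1.9 + (3)²·0.7 + (-3)²·1.6 = 30.7
sd(S) = √30.7 ≈ 5.541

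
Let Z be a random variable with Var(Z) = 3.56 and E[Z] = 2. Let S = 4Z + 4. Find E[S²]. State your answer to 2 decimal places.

E[4Z + 4] = 4·2 + 4 = 12
Var(4Z + 4) = (4)²·3.56 = 56.96
E[S²] = Var(S) + (E[S])² = 56.96 + (12)² = 200.96

200.96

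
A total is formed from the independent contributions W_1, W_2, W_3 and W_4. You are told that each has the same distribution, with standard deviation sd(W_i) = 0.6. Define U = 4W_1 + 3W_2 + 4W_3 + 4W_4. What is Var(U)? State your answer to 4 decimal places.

20.5200

Var(W_i) = (0.6)² = 0.36
By independence, Var(U) = (4)²Var(W_1) + (3)²Var(W_2) + (4)²Var(W_3) + (4)²Var(W_4)
= (4)²·0.36 + (3)²·0.36 + (4)²·0.36 + (4)²·0.36 = 20.52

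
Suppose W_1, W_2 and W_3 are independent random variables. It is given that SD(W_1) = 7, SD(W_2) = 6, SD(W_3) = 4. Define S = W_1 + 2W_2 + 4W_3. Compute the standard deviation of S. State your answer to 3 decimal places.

21.190

V(W_1) = 49, V(W_2) = 36, V(W_3) = 16
By independence, V(S) = (1)²V(W_1) + (2)²V(W_2) + (4)²V(W_3)
= (1)²·49 + (2)²·36 + (4)²·16 = 449
SD(S) = √449 ≈ 21.190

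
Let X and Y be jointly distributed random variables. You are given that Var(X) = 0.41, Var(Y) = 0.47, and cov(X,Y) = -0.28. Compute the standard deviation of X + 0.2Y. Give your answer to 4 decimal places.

Var(X + 0.2Y) = (1)²·Var(X) + (0.2)²·Var(Y) + 2·(1)·(0.2)·cov(X,Y)
= 1·0.41 + 0.04·0.47 + 0.4·-0.28 = 0.3168
SD(X + 0.2Y) = √0.3168 ≈ 0.5628

0.5628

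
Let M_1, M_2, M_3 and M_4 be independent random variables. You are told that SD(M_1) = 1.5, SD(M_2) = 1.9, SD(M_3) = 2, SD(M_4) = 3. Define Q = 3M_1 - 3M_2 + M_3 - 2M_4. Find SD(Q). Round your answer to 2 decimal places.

9.63

var(M_1) = 2.25, var(M_2) = 3.61, var(M_3) = 4, var(M_4) = 9
By independence, var(Q) = (3)²var(M_1) + (-3)²var(M_2) + (1)²var(M_3) + (-2)²var(M_4)
= (3)²·2.25 + (-3)²·3.61 + (1)²·4 + (-2)²·9 = 92.74
SD(Q) = √92.74 ≈ 9.63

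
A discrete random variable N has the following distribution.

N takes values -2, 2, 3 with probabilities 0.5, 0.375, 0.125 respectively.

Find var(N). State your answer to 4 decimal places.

4.6094

E[N] = (-2)(0.5) + (2)(0.375) + (3)(0.125) = 0.125
E[N²] = (-2)²(0.5) + (2)²(0.375) + (3)²(0.125) = 4.625
var(N) = E[N²] − (E[N])² = 4.625 − (0.125)² = 4.609375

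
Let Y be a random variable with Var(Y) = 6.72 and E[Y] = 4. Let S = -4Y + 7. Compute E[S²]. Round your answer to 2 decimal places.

E[-4Y + 7] = -4·4 + 7 = -9
Var(-4Y + 7) = (-4)²·6.72 = 107.52
E[S²] = Var(S) + (E[S])² = 107.52 + (-9)² = 188.52

188.52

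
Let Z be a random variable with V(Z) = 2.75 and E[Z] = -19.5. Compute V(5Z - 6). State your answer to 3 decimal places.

V(5Z - 6) = (5)²·V(Z) = 25·2.75 = 68.75

68.750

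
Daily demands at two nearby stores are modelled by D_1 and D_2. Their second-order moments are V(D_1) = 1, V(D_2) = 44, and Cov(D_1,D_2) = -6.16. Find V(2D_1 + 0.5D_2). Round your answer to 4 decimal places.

2.6800

V(2D_1 + 0.5D_2) = (2)²·V(D_1) + (0.5)²·V(D_2) + 2·(2)·(0.5)·Cov(D_1,D_2)
= 4·1 + 0.25·44 + 2·-6.16 = 2.68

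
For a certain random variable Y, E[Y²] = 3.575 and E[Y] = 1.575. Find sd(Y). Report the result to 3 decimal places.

Var(Y) = 3.575 − (1.575)² = 1.094375
sd(Y) = √1.094375 ≈ 1.046

1.046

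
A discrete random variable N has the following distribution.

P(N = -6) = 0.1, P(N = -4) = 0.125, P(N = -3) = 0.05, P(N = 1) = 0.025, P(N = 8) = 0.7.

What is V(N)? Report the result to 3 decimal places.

E[N] = (-6)(0.1) + (-4)(0.125) + (-3)(0.05) + (1)(0.025) + (8)(0.7) = 4.375
E[N²] = (-6)²(0.1) + (-4)²(0.125) + (-3)²(0.05) + (1)²(0.025) + (8)²(0.7) = 50.875
V(N) = E[N²] − (E[N])² = 50.875 − (4.375)² = 31.734375

31.734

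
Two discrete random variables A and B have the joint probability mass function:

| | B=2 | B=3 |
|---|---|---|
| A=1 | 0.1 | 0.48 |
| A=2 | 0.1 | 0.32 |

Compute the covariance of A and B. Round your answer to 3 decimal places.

-0.016

E[A] = 1.42,  E[B] = 2.8
E[AB] = 3.96
Cov(A,B) = E[AB] − E[A]E[B] = 3.96 − (1.42)(2.8) = -0.016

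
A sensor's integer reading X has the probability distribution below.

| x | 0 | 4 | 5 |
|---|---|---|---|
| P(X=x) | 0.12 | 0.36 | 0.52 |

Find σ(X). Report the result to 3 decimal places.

1.562

E[X] = (0)(0.12) + (4)(0.36) + (5)(0.52) = 4.04
E[X²] = (0)²(0.12) + (4)²(0.36) + (5)²(0.52) = 18.76
Var(X) = E[X²] − (E[X])² = 18.76 − (4.04)² = 2.4384
σ(X) = √2.4384 ≈ 1.562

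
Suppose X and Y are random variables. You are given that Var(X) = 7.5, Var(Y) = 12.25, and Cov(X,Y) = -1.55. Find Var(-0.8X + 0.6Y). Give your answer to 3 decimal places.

Var(-0.8X + 0.6Y) = (-0.8)²·Var(X) + (0.6)²·Var(Y) + 2·(-0.8)·(0.6)·Cov(X,Y)
= 0.64·7.5 + 0.36·12.25 + -0.96·-1.55 = 10.698

10.698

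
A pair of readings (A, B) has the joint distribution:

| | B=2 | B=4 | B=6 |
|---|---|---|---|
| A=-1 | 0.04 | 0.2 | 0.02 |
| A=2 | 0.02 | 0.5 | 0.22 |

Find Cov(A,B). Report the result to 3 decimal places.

0.401

E[A] = 1.22,  E[B] = 4.36
E[AB] = 5.72
Cov(A,B) = E[AB] − E[A]E[B] = 5.72 − (1.22)(4.36) = 0.4008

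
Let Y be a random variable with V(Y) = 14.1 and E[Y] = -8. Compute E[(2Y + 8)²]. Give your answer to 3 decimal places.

E[2Y + 8] = 2·-8 + 8 = -8
V(2Y + 8) = (2)²·14.1 = 56.4
E[(2Y + 8)²] = V((2Y + 8)) + (E[(2Y + 8)])² = 56.4 + (-8)² = 120.4

120.400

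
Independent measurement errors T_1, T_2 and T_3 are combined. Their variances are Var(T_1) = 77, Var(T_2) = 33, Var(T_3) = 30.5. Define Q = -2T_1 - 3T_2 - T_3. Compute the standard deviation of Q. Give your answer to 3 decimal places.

By independence, Var(Q) = (-2)²Var(T_1) + (-3)²Var(T_2) + (-1)²Var(T_3)
= (-2)²·77 + (-3)²·33 + (-1)²·30.5 = 635.5
sd(Q) = √635.5 ≈ 25.209

25.209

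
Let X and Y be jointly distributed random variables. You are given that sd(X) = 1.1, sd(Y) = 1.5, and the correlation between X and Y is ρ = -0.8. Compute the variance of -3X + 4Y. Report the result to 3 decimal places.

Var(X) = (1.1)² = 1.21;  Var(Y) = (1.5)² = 2.25
cov(X,Y) = ρ·sd(X)·sd(Y) = -0.8·1.1·1.5 = -1.32
Var(-3X + 4Y) = (-3)²·Var(X) + (4)²·Var(Y) + 2·(-3)·(4)·cov(X,Y)
= 9·1.21 + 16·2.25 + -24·-1.32 = 78.57

78.570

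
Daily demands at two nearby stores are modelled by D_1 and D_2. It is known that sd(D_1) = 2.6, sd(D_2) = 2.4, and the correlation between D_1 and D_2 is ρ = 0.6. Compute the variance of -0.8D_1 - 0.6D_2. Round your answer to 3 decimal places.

Var(D_1) = (2.6)² = 6.76;  Var(D_2) = (2.4)² = 5.76
cov(D_1,D_2) = ρ·sd(D_1)·sd(D_2) = 0.6·2.6·2.4 = 3.744
Var(-0.8D_1 - 0.6D_2) = (-0.8)²·Var(D_1) + (-0.6)²·Var(D_2) + 2·(-0.8)·(-0.6)·cov(D_1,D_2)
= 0.64·6.76 + 0.36·5.76 + 0.96·3.744 = 9.99424

9.994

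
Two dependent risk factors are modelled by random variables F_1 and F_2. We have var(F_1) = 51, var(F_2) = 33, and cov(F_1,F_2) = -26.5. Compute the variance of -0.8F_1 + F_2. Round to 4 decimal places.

var(-0.8F_1 + F_2) = (-0.8)²·var(F_1) + (1)²·var(F_2) + 2·(-0.8)·(1)·cov(F_1,F_2)
= 0.64·51 + 1·33 + -1.6·-26.5 = 108.04

108.0400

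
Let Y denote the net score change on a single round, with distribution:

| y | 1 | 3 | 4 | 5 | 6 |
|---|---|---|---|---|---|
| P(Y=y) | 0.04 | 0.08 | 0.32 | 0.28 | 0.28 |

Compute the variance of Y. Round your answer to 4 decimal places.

1.4304

E[Y] = (1)(0.04) + (3)(0.08) + (4)(0.32) + (5)(0.28) + (6)(0.28) = 4.64
E[Y²] = (1)²(0.04) + (3)²(0.08) + (4)²(0.32) + (5)²(0.28) + (6)²(0.28) = 22.96
V(Y) = E[Y²] − (E[Y])² = 22.96 − (4.64)² = 1.4304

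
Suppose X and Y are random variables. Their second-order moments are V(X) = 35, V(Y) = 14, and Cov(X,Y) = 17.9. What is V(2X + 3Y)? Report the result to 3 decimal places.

V(2X + 3Y) = (2)²·V(X) + (3)²·V(Y) + 2·(2)·(3)·Cov(X,Y)
= 4·35 + 9·14 + 12·17.9 = 480.8

480.800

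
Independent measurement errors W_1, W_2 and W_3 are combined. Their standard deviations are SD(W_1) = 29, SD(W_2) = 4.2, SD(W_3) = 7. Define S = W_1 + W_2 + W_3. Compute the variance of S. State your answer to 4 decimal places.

907.6400

V(W_1) = 841, V(W_2) = 17.64, V(W_3) = 49
By independence, V(S) = (1)²V(W_1) + (1)²V(W_2) + (1)²V(W_3)
= (1)²·841 + (1)²·17.64 + (1)²·49 = 907.64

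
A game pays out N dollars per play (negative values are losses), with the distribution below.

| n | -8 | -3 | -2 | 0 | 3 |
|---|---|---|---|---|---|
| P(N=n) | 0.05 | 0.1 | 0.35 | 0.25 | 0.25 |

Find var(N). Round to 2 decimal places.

7.33

E[N] = (-8)(0.05) + (-3)(0.1) + (-2)(0.35) + (0)(0.25) + (3)(0.25) = -0.65
E[N²] = (-8)²(0.05) + (-3)²(0.1) + (-2)²(0.35) + (0)²(0.25) + (3)²(0.25) = 7.75
var(N) = E[N²] − (E[N])² = 7.75 − (-0.65)² = 7.3275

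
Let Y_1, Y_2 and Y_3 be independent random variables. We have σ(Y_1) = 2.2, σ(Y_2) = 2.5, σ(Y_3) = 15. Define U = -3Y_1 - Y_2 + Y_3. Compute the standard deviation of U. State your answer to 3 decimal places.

16.577

Var(Y_1) = 4.84, Var(Y_2) = 6.25, Var(Y_3) = 225
By independence, Var(U) = (-3)²Var(Y_1) + (-1)²Var(Y_2) + (1)²Var(Y_3)
= (-3)²·4.84 + (-1)²·6.25 + (1)²·225 = 274.81
σ(U) = √274.81 ≈ 16.577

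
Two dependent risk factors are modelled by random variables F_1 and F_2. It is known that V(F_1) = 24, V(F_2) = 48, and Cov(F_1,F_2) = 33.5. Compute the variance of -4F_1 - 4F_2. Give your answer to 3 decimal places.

2224.000

V(-4F_1 - 4F_2) = (-4)²·V(F_1) + (-4)²·V(F_2) + 2·(-4)·(-4)·Cov(F_1,F_2)
= 16·24 + 16·48 + 32·33.5 = 2224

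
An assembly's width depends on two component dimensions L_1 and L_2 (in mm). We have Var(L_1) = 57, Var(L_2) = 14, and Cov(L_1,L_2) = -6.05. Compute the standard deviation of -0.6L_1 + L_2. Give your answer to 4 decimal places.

6.4637

Var(-0.6L_1 + L_2) = (-0.6)²·Var(L_1) + (1)²·Var(L_2) + 2·(-0.6)·(1)·Cov(L_1,L_2)
= 0.36·57 + 1·14 + -1.2·-6.05 = 41.78
SD(-0.6L_1 + L_2) = √41.78 ≈ 6.4637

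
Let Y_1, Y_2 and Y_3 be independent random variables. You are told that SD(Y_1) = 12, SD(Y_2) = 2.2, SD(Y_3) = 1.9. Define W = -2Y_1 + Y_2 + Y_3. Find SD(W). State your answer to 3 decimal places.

V(Y_1) = 144, V(Y_2) = 4.84, V(Y_3) = 3.61
By independence, V(W) = (-2)²V(Y_1) + (1)²V(Y_2) + (1)²V(Y_3)
= (-2)²·144 + (1)²·4.84 + (1)²·3.61 = 584.45
SD(W) = √584.45 ≈ 24.175

24.175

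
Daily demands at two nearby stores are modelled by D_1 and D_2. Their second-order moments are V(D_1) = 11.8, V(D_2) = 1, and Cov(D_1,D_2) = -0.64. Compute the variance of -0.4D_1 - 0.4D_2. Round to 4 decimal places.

1.8432

V(-0.4D_1 - 0.4D_2) = (-0.4)²·V(D_1) + (-0.4)²·V(D_2) + 2·(-0.4)·(-0.4)·Cov(D_1,D_2)
= 0.16·11.8 + 0.16·1 + 0.32·-0.64 = 1.8432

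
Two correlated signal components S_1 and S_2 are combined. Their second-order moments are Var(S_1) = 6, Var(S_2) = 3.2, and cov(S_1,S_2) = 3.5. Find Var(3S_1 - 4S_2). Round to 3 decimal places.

21.200

Var(3S_1 - 4S_2) = (3)²·Var(S_1) + (-4)²·Var(S_2) + 2·(3)·(-4)·cov(S_1,S_2)
= 9·6 + 16·3.2 + -24·3.5 = 21.2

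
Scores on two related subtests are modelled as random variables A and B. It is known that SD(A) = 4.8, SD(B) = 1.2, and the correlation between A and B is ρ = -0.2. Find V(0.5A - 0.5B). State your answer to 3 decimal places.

V(A) = (4.8)² = 23.04;  V(B) = (1.2)² = 1.44
Cov(A,B) = ρ·SD(A)·SD(B) = -0.2·4.8·1.2 = -1.152
V(0.5A - 0.5B) = (0.5)²·V(A) + (-0.5)²·V(B) + 2·(0.5)·(-0.5)·Cov(A,B)
= 0.25·23.04 + 0.25·1.44 + -0.5·-1.152 = 6.696

6.696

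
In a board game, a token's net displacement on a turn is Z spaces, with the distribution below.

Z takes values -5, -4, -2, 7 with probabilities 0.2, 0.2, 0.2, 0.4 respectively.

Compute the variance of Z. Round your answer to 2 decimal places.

E[Z] = (-5)(0.2) + (-4)(0.2) + (-2)(0.2) + (7)(0.4) = 0.6
E[Z²] = (-5)²(0.2) + (-4)²(0.2) + (-2)²(0.2) + (7)²(0.4) = 28.6
Var(Z) = E[Z²] − (E[Z])² = 28.6 − (0.6)² = 28.24

28.24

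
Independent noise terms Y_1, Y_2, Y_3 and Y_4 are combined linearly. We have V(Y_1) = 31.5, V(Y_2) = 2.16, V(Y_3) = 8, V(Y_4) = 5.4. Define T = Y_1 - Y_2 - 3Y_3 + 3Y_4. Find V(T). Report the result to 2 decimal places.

By independence, V(T) = (1)²V(Y_1) + (-1)²V(Y_2) + (-3)²V(Y_3) + (3)²V(Y_4)
= (1)²·31.5 + (-1)²·2.16 + (-3)²·8 + (3)²·5.4 = 154.26

154.26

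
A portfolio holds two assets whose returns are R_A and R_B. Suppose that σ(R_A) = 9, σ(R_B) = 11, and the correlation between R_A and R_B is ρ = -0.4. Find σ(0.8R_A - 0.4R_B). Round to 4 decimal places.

9.8257

Var(R_A) = (9)² = 81;  Var(R_B) = (11)² = 121
cov(R_A,R_B) = ρ·σ(R_A)·σ(R_B) = -0.4·9·11 = -39.6
Var(0.8R_A - 0.4R_B) = (0.8)²·Var(R_A) + (-0.4)²·Var(R_B) + 2·(0.8)·(-0.4)·cov(R_A,R_B)
= 0.64·81 + 0.16·121 + -0.64·-39.6 = 96.544
σ(0.8R_A - 0.4R_B) = √96.544 ≈ 9.8257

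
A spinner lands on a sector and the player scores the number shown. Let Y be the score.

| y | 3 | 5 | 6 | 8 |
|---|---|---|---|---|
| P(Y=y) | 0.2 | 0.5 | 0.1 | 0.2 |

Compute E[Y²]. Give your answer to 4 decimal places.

30.7000

E[Y²] = (3)²(0.2) + (5)²(0.5) + (6)²(0.1) + (8)²(0.2) = 30.7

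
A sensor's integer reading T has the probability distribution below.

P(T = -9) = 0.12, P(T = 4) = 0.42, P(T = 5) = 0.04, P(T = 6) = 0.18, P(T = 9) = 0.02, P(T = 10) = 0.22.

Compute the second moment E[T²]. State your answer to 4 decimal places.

E[T²] = (-9)²(0.12) + (4)²(0.42) + (5)²(0.04) + (6)²(0.18) + (9)²(0.02) + (10)²(0.22) = 47.54

47.5400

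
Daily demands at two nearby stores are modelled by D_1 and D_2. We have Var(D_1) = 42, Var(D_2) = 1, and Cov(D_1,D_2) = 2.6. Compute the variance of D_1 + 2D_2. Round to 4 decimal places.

56.4000

Var(D_1 + 2D_2) = (1)²·Var(D_1) + (2)²·Var(D_2) + 2·(1)·(2)·Cov(D_1,D_2)
= 1·42 + 4·1 + 4·2.6 = 56.4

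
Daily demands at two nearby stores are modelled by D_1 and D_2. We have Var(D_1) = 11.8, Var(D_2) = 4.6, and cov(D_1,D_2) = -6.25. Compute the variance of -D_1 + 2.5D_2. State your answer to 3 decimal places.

Var(-D_1 + 2.5D_2) = (-1)²·Var(D_1) + (2.5)²·Var(D_2) + 2·(-1)·(2.5)·cov(D_1,D_2)
= 1·11.8 + 6.25·4.6 + -5·-6.25 = 71.8

71.800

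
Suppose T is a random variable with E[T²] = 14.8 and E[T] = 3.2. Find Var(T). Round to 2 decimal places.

4.56

Var(T) = 14.8 − (3.2)² = 4.56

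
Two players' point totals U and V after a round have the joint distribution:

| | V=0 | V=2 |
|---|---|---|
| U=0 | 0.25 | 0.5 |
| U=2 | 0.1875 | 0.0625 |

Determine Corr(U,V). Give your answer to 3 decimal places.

-0.364

E[U] = 0.5,  E[V] = 1.125
E[UV] = 0.25
cov(U,V) = E[UV] − E[U]E[V] = 0.25 − (0.5)(1.125) = -0.3125
var(U) = 0.75,  var(V) = 0.984375
ρ = -0.3125 / √(0.75·0.984375) ≈ -0.364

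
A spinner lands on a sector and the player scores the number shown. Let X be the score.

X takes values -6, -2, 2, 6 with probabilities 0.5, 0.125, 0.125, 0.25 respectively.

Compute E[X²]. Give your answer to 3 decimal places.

28.000

E[X²] = (-6)²(0.5) + (-2)²(0.125) + (2)²(0.125) + (6)²(0.25) = 28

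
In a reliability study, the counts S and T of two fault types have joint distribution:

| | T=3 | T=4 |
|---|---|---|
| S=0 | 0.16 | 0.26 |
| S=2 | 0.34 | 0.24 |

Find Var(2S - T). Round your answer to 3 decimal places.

4.548

E[S] = 1.16,  E[T] = 3.5,  E[ST] = 3.96
Var(S) = 2.32 − (1.16)² = 0.9744;  Var(T) = 12.5 − (3.5)² = 0.25
Cov(S,T) = 3.96 − (1.16)(3.5) = -0.1
Var(2S - T) = (2)²·0.9744 + (-1)²·0.25 + 2·(2)·(-1)·-0.1 = 4.5476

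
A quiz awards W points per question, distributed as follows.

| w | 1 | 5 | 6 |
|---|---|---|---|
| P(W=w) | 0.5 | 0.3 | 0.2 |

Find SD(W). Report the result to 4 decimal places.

E[W] = (1)(0.5) + (5)(0.3) + (6)(0.2) = 3.2
E[W²] = (1)²(0.5) + (5)²(0.3) + (6)²(0.2) = 15.2
Var(W) = E[W²] − (E[W])² = 15.2 − (3.2)² = 4.96
SD(W) = √4.96 ≈ 2.2271

2.2271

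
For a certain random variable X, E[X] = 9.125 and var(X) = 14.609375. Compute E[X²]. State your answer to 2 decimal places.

97.88

E[X²] = var(X) + (E[X])² = 14.609375 + (9.125)² = 97.875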